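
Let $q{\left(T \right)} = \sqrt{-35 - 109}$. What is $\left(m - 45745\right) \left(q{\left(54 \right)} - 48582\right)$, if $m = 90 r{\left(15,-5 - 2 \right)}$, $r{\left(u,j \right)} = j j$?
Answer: $2008136970 - 496020 i \approx 2.0081 \cdot 10^{9} - 4.9602 \cdot 10^{5} i$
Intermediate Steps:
$r{\left(u,j \right)} = j^{2}$
$m = 4410$ ($m = 90 \left(-5 - 2\right)^{2} = 90 \left(-7\right)^{2} = 90 \cdot 49 = 4410$)
$q{\left(T \right)} = 12 i$ ($q{\left(T \right)} = \sqrt{-144} = 12 i$)
$\left(m - 45745\right) \left(q{\left(54 \right)} - 48582\right) = \left(4410 - 45745\right) \left(12 i - 48582\right) = - 41335 \left(-48582 + 12 i\right) = 2008136970 - 496020 i$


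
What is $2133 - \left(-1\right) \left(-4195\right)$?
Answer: $-2062$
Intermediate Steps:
$2133 - \left(-1\right) \left(-4195\right) = 2133 - 4195 = -2062$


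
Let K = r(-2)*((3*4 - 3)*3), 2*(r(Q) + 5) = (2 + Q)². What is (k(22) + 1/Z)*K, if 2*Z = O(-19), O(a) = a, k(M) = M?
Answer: -56160/19 ≈ -2955.8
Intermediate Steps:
r(Q) = -5 + (2 + Q)²/2
Z = -19/2 (Z = (½)*(-19) = -19/2 ≈ -9.5000)
K = -135 (K = (-5 + (2 - 2)²/2)*((3*4 - 3)*3) = (-5 + (½)*0²)*((12 - 3)*3) = (-5 + (½)*0)*(9*3) = (-5 + 0)*27 = -5*27 = -135)
(k(22) + 1/Z)*K = (22 + 1/(-19/2))*(-135) = (22 - 2/19)*(-135) = (416/19)*(-135) = -56160/19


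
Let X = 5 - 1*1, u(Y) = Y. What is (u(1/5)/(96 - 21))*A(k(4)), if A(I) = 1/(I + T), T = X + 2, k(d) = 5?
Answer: 1/4125 ≈ 0.00024242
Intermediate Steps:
X = 4 (X = 5 - 1 = 4)
T = 6 (T = 4 + 2 = 6)
A(I) = 1/(6 + I) (A(I) = 1/(I + 6) = 1/(6 + I))
(u(1/5)/(96 - 21))*A(k(4)) = (1/((96 - 21)*5))/(6 + 5) = ((1/5)/75)/11 = ((1/75)*(1/5))*(1/11) = (1/375)*(1/11) = 1/4125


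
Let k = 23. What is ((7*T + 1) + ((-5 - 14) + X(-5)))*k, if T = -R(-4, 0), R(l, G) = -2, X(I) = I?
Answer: -207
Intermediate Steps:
T = 2 (T = -1*(-2) = 2)
((7*T + 1) + ((-5 - 14) + X(-5)))*k = ((7*2 + 1) + ((-5 - 14) - 5))*23 = ((14 + 1) + (-19 - 5))*23 = (15 - 24)*23 = -9*23 = -207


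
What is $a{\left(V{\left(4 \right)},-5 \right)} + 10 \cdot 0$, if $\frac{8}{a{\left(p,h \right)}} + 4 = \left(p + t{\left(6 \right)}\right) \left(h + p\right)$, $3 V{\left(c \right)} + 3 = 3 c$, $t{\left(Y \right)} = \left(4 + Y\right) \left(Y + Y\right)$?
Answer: $- \frac{4}{125} \approx -0.032$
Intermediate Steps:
$t{\left(Y \right)} = 2 Y \left(4 + Y\right)$ ($t{\left(Y \right)} = \left(4 + Y\right) 2 Y = 2 Y \left(4 + Y\right)$)
$V{\left(c \right)} = -1 + c$ ($V{\left(c \right)} = -1 + \frac{3 c}{3} = -1 + c$)
$a{\left(p,h \right)} = \frac{8}{-4 + \left(120 + p\right) \left(h + p\right)}$ ($a{\left(p,h \right)} = \frac{8}{-4 + \left(p + 2 \cdot 6 \left(4 + 6\right)\right) \left(h + p\right)} = \frac{8}{-4 + \left(p + 2 \cdot 6 \cdot 10\right) \left(h + p\right)} = \frac{8}{-4 + \left(p + 120\right) \left(h + p\right)} = \frac{8}{-4 + \left(120 + p\right) \left(h + p\right)}$)
$a{\left(V{\left(4 \right)},-5 \right)} + 10 \cdot 0 = \frac{8}{-4 + \left(-1 + 4\right)^{2} + 120 \left(-5\right) + 120 \left(-1 + 4\right) - 5 \left(-1 + 4\right)} + 10 \cdot 0 = \frac{8}{-4 + 3^{2} - 600 + 120 \cdot 3 - 15} + 0 = \frac{8}{-4 + 9 - 600 + 360 - 15} + 0 = \frac{8}{-250} + 0 = 8 \left(- \frac{1}{250}\right) + 0 = - \frac{4}{125} + 0 = - \frac{4}{125}$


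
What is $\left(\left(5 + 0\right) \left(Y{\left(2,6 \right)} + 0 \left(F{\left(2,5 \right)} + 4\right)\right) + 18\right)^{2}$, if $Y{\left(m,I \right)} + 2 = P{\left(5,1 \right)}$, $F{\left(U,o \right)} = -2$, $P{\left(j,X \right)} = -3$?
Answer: $49$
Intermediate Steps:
$Y{\left(m,I \right)} = -5$ ($Y{\left(m,I \right)} = -2 - 3 = -5$)
$\left(\left(5 + 0\right) \left(Y{\left(2,6 \right)} + 0 \left(F{\left(2,5 \right)} + 4\right)\right) + 18\right)^{2} = \left(\left(5 + 0\right) \left(-5 + 0 \left(-2 + 4\right)\right) + 18\right)^{2} = \left(5 \left(-5 + 0 \cdot 2\right) + 18\right)^{2} = \left(5 \left(-5 + 0\right) + 18\right)^{2} = \left(5 \left(-5\right) + 18\right)^{2} = \left(-25 + 18\right)^{2} = \left(-7\right)^{2} = 49$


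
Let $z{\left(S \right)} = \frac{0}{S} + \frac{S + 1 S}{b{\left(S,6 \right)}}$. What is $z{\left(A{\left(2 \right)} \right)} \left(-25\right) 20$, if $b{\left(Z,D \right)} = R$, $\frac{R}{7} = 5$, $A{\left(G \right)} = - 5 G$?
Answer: $\frac{2000}{7} \approx 285.71$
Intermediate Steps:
$R = 35$ ($R = 7 \cdot 5 = 35$)
$b{\left(Z,D \right)} = 35$
$z{\left(S \right)} = \frac{2 S}{35}$ ($z{\left(S \right)} = \frac{0}{S} + \frac{S + 1 S}{35} = 0 + \left(S + S\right) \frac{1}{35} = 0 + 2 S \frac{1}{35} = 0 + \frac{2 S}{35} = \frac{2 S}{35}$)
$z{\left(A{\left(2 \right)} \right)} \left(-25\right) 20 = \frac{2 \left(\left(-5\right) 2\right)}{35} \left(-25\right) 20 = \frac{2}{35} \left(-10\right) \left(-25\right) 20 = \left(- \frac{4}{7}\right) \left(-25\right) 20 = \frac{100}{7} \cdot 20 = \frac{2000}{7}$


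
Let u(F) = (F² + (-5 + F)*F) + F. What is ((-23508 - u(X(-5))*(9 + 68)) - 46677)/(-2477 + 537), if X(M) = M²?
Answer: 31747/388 ≈ 81.822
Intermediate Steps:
u(F) = F + F² + F*(-5 + F) (u(F) = (F² + F*(-5 + F)) + F = F + F² + F*(-5 + F))
((-23508 - u(X(-5))*(9 + 68)) - 46677)/(-2477 + 537) = ((-23508 - 2*(-5)²*(-2 + (-5)²)*(9 + 68)) - 46677)/(-2477 + 537) = ((-23508 - 2*25*(-2 + 25)*77) - 46677)/(-1940) = ((-23508 - 2*25*23*77) - 46677)*(-1/1940) = ((-23508 - 1150*77) - 46677)*(-1/1940) = ((-23508 - 1*88550) - 46677)*(-1/1940) = ((-23508 - 88550) - 46677)*(-1/1940) = (-112058 - 46677)*(-1/1940) = -158735*(-1/1940) = 31747/388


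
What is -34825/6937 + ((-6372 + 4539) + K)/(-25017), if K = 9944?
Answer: -132497576/24791847 ≈ -5.3444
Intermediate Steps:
-34825/6937 + ((-6372 + 4539) + K)/(-25017) = -34825/6937 + ((-6372 + 4539) + 9944)/(-25017) = -34825*1/6937 + (-1833 + 9944)*(-1/25017) = -4975/991 + 8111*(-1/25017) = -4975/991 - 8111/25017 = -132497576/24791847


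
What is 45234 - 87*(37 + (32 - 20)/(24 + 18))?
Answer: 293931/7 ≈ 41990.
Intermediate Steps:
45234 - 87*(37 + (32 - 20)/(24 + 18)) = 45234 - 87*(37 + 12/42) = 45234 - 87*(37 + 12*(1/42)) = 45234 - 87*(37 + 2/7) = 45234 - 87*261/7 = 45234 - 1*22707/7 = 45234 - 22707/7 = 293931/7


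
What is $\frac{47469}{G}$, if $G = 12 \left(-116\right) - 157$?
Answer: $- \frac{47469}{1549} \approx -30.645$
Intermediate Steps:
$G = -1549$ ($G = -1392 - 157 = -1549$)
$\frac{47469}{G} = \frac{47469}{-1549} = 47469 \left(- \frac{1}{1549}\right) = - \frac{47469}{1549}$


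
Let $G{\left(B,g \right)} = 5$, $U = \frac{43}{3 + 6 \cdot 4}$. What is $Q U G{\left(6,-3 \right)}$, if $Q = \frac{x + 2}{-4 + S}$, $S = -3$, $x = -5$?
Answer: $\frac{215}{63} \approx 3.4127$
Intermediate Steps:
$U = \frac{43}{27}$ ($U = \frac{43}{3 + 24} = \frac{43}{27} \approx 1.5926$)
$Q = \frac{3}{7}$ ($Q = \frac{-5 + 2}{-4 - 3} = - \frac{3}{-7} = \left(-3\right) \left(- \frac{1}{7}\right) = \frac{3}{7} \approx 0.42857$)
$Q U G{\left(6,-3 \right)} = \frac{3 \cdot \frac{43}{27} \cdot 5}{7} = \frac{3}{7} \cdot \frac{215}{27} = \frac{215}{63}$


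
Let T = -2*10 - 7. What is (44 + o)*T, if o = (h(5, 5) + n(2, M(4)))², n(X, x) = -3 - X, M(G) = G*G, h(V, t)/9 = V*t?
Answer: -1307988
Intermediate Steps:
h(V, t) = 9*V*t (h(V, t) = 9*(V*t) = 9*V*t)
M(G) = G²
T = -27 (T = -20 - 7 = -27)
o = 48400 (o = (9*5*5 + (-3 - 1*2))² = (225 + (-3 - 2))² = (225 - 5)² = 220² = 48400)
(44 + o)*T = (44 + 48400)*(-27) = 48444*(-27) = -1307988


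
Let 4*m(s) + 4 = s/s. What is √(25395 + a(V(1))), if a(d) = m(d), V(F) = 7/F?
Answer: 7*√2073/2 ≈ 159.36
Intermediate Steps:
m(s) = -¾ (m(s) = -1 + (s/s)/4 = -1 + (¼)*1 = -1 + ¼ = -¾)
a(d) = -¾
√(25395 + a(V(1))) = √(25395 - ¾) = √(101577/4) = 7*√2073/2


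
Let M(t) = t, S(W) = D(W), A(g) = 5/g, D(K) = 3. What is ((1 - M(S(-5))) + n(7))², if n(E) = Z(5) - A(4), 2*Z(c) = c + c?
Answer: 49/16 ≈ 3.0625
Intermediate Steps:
S(W) = 3
Z(c) = c (Z(c) = (c + c)/2 = (2*c)/2 = c)
n(E) = 15/4 (n(E) = 5 - 5/4 = 15/4)
((1 - M(S(-5))) + n(7))² = ((1 - 1*3) + 15/4)² = ((1 - 3) + 15/4)² = (-2 + 15/4)² = (7/4)² = 49/16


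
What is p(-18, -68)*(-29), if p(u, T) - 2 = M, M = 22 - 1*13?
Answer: -319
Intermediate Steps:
M = 9 (M = 22 - 13 = 9)
p(u, T) = 11 (p(u, T) = 2 + 9 = 11)
p(-18, -68)*(-29) = 11*(-29) = -319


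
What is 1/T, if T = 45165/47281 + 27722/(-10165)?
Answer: -480611365/851621657 ≈ -0.56435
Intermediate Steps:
T = -851621657/480611365 (T = 45165*(1/47281) + 27722*(-1/10165) = 45165/47281 - 27722/10165 = -851621657/480611365 ≈ -1.7720)
1/T = 1/(-851621657/480611365) = -480611365/851621657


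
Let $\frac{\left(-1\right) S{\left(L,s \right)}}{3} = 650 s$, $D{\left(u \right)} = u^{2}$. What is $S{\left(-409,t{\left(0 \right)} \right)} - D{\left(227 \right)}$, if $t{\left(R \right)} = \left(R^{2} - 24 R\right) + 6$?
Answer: $-63229$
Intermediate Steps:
$t{\left(R \right)} = 6 + R^{2} - 24 R$
$S{\left(L,s \right)} = - 1950 s$ ($S{\left(L,s \right)} = - 3 \cdot 650 s = - 1950 s$)
$S{\left(-409,t{\left(0 \right)} \right)} - D{\left(227 \right)} = - 1950 \left(6 + 0^{2} - 0\right) - 227^{2} = - 1950 \left(6 + 0 + 0\right) - 51529 = \left(-1950\right) 6 - 51529 = -11700 - 51529 = -63229$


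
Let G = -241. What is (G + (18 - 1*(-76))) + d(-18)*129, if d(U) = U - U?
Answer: -147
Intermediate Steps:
d(U) = 0
(G + (18 - 1*(-76))) + d(-18)*129 = (-241 + (18 - 1*(-76))) + 0*129 = (-241 + (18 + 76)) + 0 = (-241 + 94) + 0 = -147 + 0 = -147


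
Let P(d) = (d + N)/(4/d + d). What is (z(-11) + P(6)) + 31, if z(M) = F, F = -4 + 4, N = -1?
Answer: 127/4 ≈ 31.750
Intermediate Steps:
F = 0
z(M) = 0
P(d) = (-1 + d)/(d + 4/d) (P(d) = (d - 1)/(4/d + d) = (-1 + d)/(d + 4/d))
(z(-11) + P(6)) + 31 = (0 + 6*(-1 + 6)/(4 + 6²)) + 31 = (0 + 6*5/(4 + 36)) + 31 = (0 + 6*5/40) + 31 = (0 + 6*(1/40)*5) + 31 = (0 + ¾) + 31 = ¾ + 31 = 127/4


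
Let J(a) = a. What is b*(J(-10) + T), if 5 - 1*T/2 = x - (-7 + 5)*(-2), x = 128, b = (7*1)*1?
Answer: -1736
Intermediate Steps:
b = 7 (b = 7*1 = 7)
T = -238 (T = 10 - 2*(128 - (-7 + 5)*(-2)) = 10 - 2*(128 - (-2)*(-2)) = 10 - 2*(128 - 1*4) = 10 - 2*(128 - 4) = 10 - 2*124 = 10 - 248 = -238)
b*(J(-10) + T) = 7*(-10 - 238) = 7*(-248) = -1736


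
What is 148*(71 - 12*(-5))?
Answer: 19388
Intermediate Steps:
148*(71 - 12*(-5)) = 148*(71 + 60) = 148*131 = 19388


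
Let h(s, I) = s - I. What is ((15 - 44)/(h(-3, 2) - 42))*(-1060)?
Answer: -30740/47 ≈ -654.04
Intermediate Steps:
((15 - 44)/(h(-3, 2) - 42))*(-1060) = ((15 - 44)/((-3 - 1*2) - 42))*(-1060) = -29/((-3 - 2) - 42)*(-1060) = -29/(-5 - 42)*(-1060) = -29/(-47)*(-1060) = -29*(-1/47)*(-1060) = (29/47)*(-1060) = -30740/47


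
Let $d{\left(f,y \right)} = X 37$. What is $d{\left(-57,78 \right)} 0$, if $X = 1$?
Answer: $0$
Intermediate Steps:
$d{\left(f,y \right)} = 37$ ($d{\left(f,y \right)} = 1 \cdot 37 = 37$)
$d{\left(-57,78 \right)} 0 = 37 \cdot 0 = 0$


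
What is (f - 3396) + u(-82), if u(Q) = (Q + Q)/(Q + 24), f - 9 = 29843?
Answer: 767306/29 ≈ 26459.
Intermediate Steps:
f = 29852 (f = 9 + 29843 = 29852)
u(Q) = 2*Q/(24 + Q) (u(Q) = (2*Q)/(24 + Q) = 2*Q/(24 + Q))
(f - 3396) + u(-82) = (29852 - 3396) + 2*(-82)/(24 - 82) = 26456 + 2*(-82)/(-58) = 26456 + 2*(-82)*(-1/58) = 26456 + 82/29 = 767306/29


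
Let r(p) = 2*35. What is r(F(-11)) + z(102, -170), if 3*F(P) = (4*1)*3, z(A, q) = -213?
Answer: -143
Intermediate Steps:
F(P) = 4 (F(P) = ((4*1)*3)/3 = (4*3)/3 = (⅓)*12 = 4)
r(p) = 70
r(F(-11)) + z(102, -170) = 70 - 213 = -143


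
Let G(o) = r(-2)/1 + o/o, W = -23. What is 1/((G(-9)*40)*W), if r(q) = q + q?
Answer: 1/2760 ≈ 0.00036232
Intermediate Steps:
r(q) = 2*q
G(o) = -3 (G(o) = (2*(-2))/1 + o/o = -4*1 + 1 = -4 + 1 = -3)
1/((G(-9)*40)*W) = 1/(-3*40*(-23)) = 1/(-120*(-23)) = 1/2760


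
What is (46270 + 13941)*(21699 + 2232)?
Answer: 1440909441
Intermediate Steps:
(46270 + 13941)*(21699 + 2232) = 60211*23931 = 1440909441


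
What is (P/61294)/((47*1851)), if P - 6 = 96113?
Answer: 96119/5332394118 ≈ 1.8025e-5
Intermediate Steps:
P = 96119 (P = 6 + 96113 = 96119)
(P/61294)/((47*1851)) = (96119/61294)/((47*1851)) = (96119*(1/61294))/86997 = (96119/61294)*(1/86997) = 96119/5332394118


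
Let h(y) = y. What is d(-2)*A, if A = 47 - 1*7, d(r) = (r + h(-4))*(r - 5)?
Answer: 1680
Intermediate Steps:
d(r) = (-5 + r)*(-4 + r) (d(r) = (r - 4)*(r - 5) = (-4 + r)*(-5 + r) = (-5 + r)*(-4 + r))
A = 40 (A = 47 - 7 = 40)
d(-2)*A = (20 + (-2)² - 9*(-2))*40 = (20 + 4 + 18)*40 = 42*40 = 1680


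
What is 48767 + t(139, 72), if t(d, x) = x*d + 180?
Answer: 58955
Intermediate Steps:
t(d, x) = 180 + d*x (t(d, x) = d*x + 180 = 180 + d*x)
48767 + t(139, 72) = 48767 + (180 + 139*72) = 48767 + (180 + 10008) = 48767 + 10188 = 58955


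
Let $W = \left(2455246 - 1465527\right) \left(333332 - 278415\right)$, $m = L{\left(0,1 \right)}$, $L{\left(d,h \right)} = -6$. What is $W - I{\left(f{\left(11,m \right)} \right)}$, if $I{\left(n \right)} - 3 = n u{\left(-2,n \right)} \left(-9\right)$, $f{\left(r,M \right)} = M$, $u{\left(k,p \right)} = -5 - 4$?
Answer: $54352398806$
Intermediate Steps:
$m = -6$
$u{\left(k,p \right)} = -9$ ($u{\left(k,p \right)} = -5 - 4 = -9$)
$W = 54352398323$ ($W = 989719 \cdot 54917 = 54352398323$)
$I{\left(n \right)} = 3 + 81 n$ ($I{\left(n \right)} = 3 + n \left(-9\right) \left(-9\right) = 3 + - 9 n \left(-9\right) = 3 + 81 n$)
$W - I{\left(f{\left(11,m \right)} \right)} = 54352398323 - \left(3 + 81 \left(-6\right)\right) = 54352398323 - \left(3 - 486\right) = 54352398323 - -483 = 54352398323 + 483 = 54352398806$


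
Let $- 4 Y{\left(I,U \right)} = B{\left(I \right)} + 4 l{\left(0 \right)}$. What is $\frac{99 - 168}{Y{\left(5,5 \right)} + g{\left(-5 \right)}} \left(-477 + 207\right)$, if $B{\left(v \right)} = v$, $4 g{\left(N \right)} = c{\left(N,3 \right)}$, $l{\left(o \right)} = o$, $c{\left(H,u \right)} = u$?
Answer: $-37260$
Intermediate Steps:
$g{\left(N \right)} = \frac{3}{4}$ ($g{\left(N \right)} = \frac{1}{4} \cdot 3 = \frac{3}{4}$)
$Y{\left(I,U \right)} = - \frac{I}{4}$ ($Y{\left(I,U \right)} = - \frac{I + 4 \cdot 0}{4} = - \frac{I + 0}{4} = - \frac{I}{4}$)
$\frac{99 - 168}{Y{\left(5,5 \right)} + g{\left(-5 \right)}} \left(-477 + 207\right) = \frac{99 - 168}{\left(- \frac{1}{4}\right) 5 + \frac{3}{4}} \left(-477 + 207\right) = - \frac{69}{- \frac{5}{4} + \frac{3}{4}} \left(-270\right) = - \frac{69}{- \frac{1}{2}} \left(-270\right) = \left(-69\right) \left(-2\right) \left(-270\right) = 138 \left(-270\right) = -37260$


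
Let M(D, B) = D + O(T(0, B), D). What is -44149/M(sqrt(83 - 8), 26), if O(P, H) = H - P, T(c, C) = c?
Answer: -44149*sqrt(3)/30 ≈ -2548.9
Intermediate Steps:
M(D, B) = 2*D (M(D, B) = D + (D - 1*0) = D + (D + 0) = D + D = 2*D)
-44149/M(sqrt(83 - 8), 26) = -44149*1/(2*sqrt(83 - 8)) = -44149*sqrt(3)/30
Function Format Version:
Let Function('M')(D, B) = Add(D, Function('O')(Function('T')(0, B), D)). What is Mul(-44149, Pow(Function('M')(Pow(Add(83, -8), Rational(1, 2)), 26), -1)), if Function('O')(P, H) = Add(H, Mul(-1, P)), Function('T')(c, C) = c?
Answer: Mul(Rational(-44149, 30), Pow(3, Rational(1, 2))) ≈ -2548.9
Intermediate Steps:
Function('M')(D, B) = Mul(2, D) (Function('M')(D, B) = Add(D, Add(D, Mul(-1, 0))) = Add(D, Add(D, 0)) = Add(D, D) = Mul(2, D))
Mul(-44149, Pow(Function('M')(Pow(Add(83, -8), Rational(1, 2)), 26), -1)) = Mul(-44149, Pow(Mul(2, Pow(Add(83, -8), Rational(1, 2))), -1)) = Mul(-44149, Pow(Mul(2, Pow(75, Rational(1, 2))), -1)) = Mul(-44149, Pow(Mul(2, Mul(5, Pow(3, Rational(1, 2)))), -1)) = Mul(-44149, Pow(Mul(10, Pow(3, Rational(1, 2))), -1)) = Mul(-44149, Mul(Rational(1, 30), Pow(3, Rational(1, 2)))) = Mul(Rational(-44149, 30), Pow(3, Rational(1, 2)))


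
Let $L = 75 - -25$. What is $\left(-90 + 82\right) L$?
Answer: $-800$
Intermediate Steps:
$L = 100$ ($L = 75 + 25 = 100$)
$\left(-90 + 82\right) L = \left(-90 + 82\right) 100 = \left(-8\right) 100 = -800$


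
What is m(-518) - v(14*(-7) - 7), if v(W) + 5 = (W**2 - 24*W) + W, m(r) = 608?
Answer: -12827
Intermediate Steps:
v(W) = -5 + W**2 - 23*W (v(W) = -5 + ((W**2 - 24*W) + W) = -5 + (W**2 - 23*W) = -5 + W**2 - 23*W)
m(-518) - v(14*(-7) - 7) = 608 - (-5 + (14*(-7) - 7)**2 - 23*(14*(-7) - 7)) = 608 - (-5 + (-98 - 7)**2 - 23*(-98 - 7)) = 608 - (-5 + (-105)**2 - 23*(-105)) = 608 - (-5 + 11025 + 2415) = 608 - 1*13435 = 608 - 13435 = -12827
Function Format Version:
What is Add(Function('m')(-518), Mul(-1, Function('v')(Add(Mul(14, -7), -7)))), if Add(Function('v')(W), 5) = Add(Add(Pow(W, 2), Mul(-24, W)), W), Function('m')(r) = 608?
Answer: -12827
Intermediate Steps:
Function('v')(W) = Add(-5, Pow(W, 2), Mul(-23, W)) (Function('v')(W) = Add(-5, Add(Add(Pow(W, 2), Mul(-24, W)), W)) = Add(-5, Add(Pow(W, 2), Mul(-23, W))) = Add(-5, Pow(W, 2), Mul(-23, W)))
Add(Function('m')(-518), Mul(-1, Function('v')(Add(Mul(14, -7), -7)))) = Add(608, Mul(-1, Add(-5, Pow(Add(Mul(14, -7), -7), 2), Mul(-23, Add(Mul(14, -7), -7))))) = Add(608, Mul(-1, Add(-5, Pow(Add(-98, -7), 2), Mul(-23, Add(-98, -7))))) = Add(608, Mul(-1, Add(-5, Pow(-105, 2), Mul(-23, -105)))) = Add(608, Mul(-1, Add(-5, 11025, 2415))) = Add(608, Mul(-1, 13435)) = Add(608, -13435) = -12827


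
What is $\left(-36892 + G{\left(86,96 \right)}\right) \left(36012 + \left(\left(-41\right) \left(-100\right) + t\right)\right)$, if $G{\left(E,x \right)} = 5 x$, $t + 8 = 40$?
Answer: $-1461723328$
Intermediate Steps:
$t = 32$ ($t = -8 + 40 = 32$)
$\left(-36892 + G{\left(86,96 \right)}\right) \left(36012 + \left(\left(-41\right) \left(-100\right) + t\right)\right) = \left(-36892 + 5 \cdot 96\right) \left(36012 + \left(\left(-41\right) \left(-100\right) + 32\right)\right) = \left(-36892 + 480\right) \left(36012 + \left(4100 + 32\right)\right) = - 36412 \left(36012 + 4132\right) = \left(-36412\right) 40144 = -1461723328$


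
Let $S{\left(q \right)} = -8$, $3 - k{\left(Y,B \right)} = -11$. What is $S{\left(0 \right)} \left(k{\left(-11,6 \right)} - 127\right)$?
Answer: $904$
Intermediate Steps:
$k{\left(Y,B \right)} = 14$ ($k{\left(Y,B \right)} = 3 - -11 = 3 + 11 = 14$)
$S{\left(0 \right)} \left(k{\left(-11,6 \right)} - 127\right) = - 8 \left(14 - 127\right) = \left(-8\right) \left(-113\right) = 904$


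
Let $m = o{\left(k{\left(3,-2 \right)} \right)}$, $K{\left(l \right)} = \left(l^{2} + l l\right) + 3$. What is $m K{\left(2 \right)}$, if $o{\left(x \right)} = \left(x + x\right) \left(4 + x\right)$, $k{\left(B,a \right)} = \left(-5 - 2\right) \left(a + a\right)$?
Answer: $19712$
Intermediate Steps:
$K{\left(l \right)} = 3 + 2 l^{2}$ ($K{\left(l \right)} = \left(l^{2} + l^{2}\right) + 3 = 2 l^{2} + 3 = 3 + 2 l^{2}$)
$k{\left(B,a \right)} = - 14 a$ ($k{\left(B,a \right)} = - 7 \cdot 2 a = - 14 a$)
$o{\left(x \right)} = 2 x \left(4 + x\right)$
$m = 1792$ ($m = 2 \left(\left(-14\right) \left(-2\right)\right) \left(4 - -28\right) = 2 \cdot 28 \left(4 + 28\right) = 2 \cdot 28 \cdot 32 = 1792$)
$m K{\left(2 \right)} = 1792 \left(3 + 2 \cdot 2^{2}\right) = 1792 \left(3 + 2 \cdot 4\right) = 1792 \left(3 + 8\right) = 1792 \cdot 11 = 19712$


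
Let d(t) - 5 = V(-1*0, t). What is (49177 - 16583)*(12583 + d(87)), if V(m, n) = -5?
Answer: 410130302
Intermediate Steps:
d(t) = 0 (d(t) = 5 - 5 = 0)
(49177 - 16583)*(12583 + d(87)) = (49177 - 16583)*(12583 + 0) = 32594*12583 = 410130302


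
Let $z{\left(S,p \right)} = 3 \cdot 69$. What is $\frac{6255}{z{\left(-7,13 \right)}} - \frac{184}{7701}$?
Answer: $\frac{5347963}{177123} \approx 30.193$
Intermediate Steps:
$z{\left(S,p \right)} = 207$
$\frac{6255}{z{\left(-7,13 \right)}} - \frac{184}{7701} = \frac{6255}{207} - \frac{184}{7701} = 6255 \cdot \frac{1}{207} - \frac{184}{7701} = \frac{695}{23} - \frac{184}{7701} = \frac{5347963}{177123}$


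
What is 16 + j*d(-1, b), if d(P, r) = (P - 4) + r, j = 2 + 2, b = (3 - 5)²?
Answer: 12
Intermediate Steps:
b = 4 (b = (-2)² = 4)
j = 4
d(P, r) = -4 + P + r (d(P, r) = (-4 + P) + r = -4 + P + r)
16 + j*d(-1, b) = 16 + 4*(-4 - 1 + 4) = 16 + 4*(-1) = 16 - 4 = 12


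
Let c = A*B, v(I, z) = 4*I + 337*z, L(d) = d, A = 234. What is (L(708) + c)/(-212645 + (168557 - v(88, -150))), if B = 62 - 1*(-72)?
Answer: 16032/3055 ≈ 5.2478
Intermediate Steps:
B = 134 (B = 62 + 72 = 134)
c = 31356 (c = 234*134 = 31356)
(L(708) + c)/(-212645 + (168557 - v(88, -150))) = (708 + 31356)/(-212645 + (168557 - (4*88 + 337*(-150)))) = 32064/(-212645 + (168557 - (352 - 50550))) = 32064/(-212645 + (168557 - 1*(-50198))) = 32064/(-212645 + (168557 + 50198)) = 32064/(-212645 + 218755) = 32064/6110 = 32064*(1/6110) = 16032/3055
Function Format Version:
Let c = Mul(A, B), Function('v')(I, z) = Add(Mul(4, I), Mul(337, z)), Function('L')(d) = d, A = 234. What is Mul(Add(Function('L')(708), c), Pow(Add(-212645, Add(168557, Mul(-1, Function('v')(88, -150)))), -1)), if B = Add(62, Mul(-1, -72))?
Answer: Rational(16032, 3055) ≈ 5.2478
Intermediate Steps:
B = 134 (B = Add(62, 72) = 134)
c = 31356 (c = Mul(234, 134) = 31356)
Mul(Add(Function('L')(708), c), Pow(Add(-212645, Add(168557, Mul(-1, Function('v')(88, -150)))), -1)) = Mul(Add(708, 31356), Pow(Add(-212645, Add(168557, Mul(-1, Add(Mul(4, 88), Mul(337, -150))))), -1)) = Mul(32064, Pow(Add(-212645, Add(168557, Mul(-1, Add(352, -50550)))), -1)) = Mul(32064, Pow(Add(-212645, Add(168557, Mul(-1, -50198))), -1)) = Mul(32064, Pow(Add(-212645, Add(168557, 50198)), -1)) = Mul(32064, Pow(Add(-212645, 218755), -1)) = Mul(32064, Pow(6110, -1)) = Mul(32064, Rational(1, 6110)) = Rational(16032, 3055)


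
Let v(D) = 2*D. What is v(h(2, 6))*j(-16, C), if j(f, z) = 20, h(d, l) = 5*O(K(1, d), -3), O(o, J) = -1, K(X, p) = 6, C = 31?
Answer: -200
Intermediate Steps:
h(d, l) = -5 (h(d, l) = 5*(-1) = -5)
v(h(2, 6))*j(-16, C) = (2*(-5))*20 = -10*20 = -200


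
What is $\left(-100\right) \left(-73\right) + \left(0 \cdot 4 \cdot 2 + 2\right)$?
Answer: $7302$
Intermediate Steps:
$\left(-100\right) \left(-73\right) + \left(0 \cdot 4 \cdot 2 + 2\right) = 7300 + \left(0 \cdot 8 + 2\right) = 7300 + \left(0 + 2\right) = 7300 + 2 = 7302$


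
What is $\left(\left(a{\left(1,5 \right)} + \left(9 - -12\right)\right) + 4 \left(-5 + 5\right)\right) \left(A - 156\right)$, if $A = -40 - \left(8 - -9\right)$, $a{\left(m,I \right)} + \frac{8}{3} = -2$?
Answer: $-3479$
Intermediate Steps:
$a{\left(m,I \right)} = - \frac{14}{3}$ ($a{\left(m,I \right)} = - \frac{8}{3} - 2 = - \frac{14}{3}$)
$A = -57$ ($A = -40 - \left(8 + 9\right) = -40 - 17 = -57$)
$\left(\left(a{\left(1,5 \right)} + \left(9 - -12\right)\right) + 4 \left(-5 + 5\right)\right) \left(A - 156\right) = \left(\left(- \frac{14}{3} + \left(9 - -12\right)\right) + 4 \left(-5 + 5\right)\right) \left(-57 - 156\right) = \left(\left(- \frac{14}{3} + \left(9 + 12\right)\right) + 4 \cdot 0\right) \left(-213\right) = \left(\left(- \frac{14}{3} + 21\right) + 0\right) \left(-213\right) = \left(\frac{49}{3} + 0\right) \left(-213\right) = \frac{49}{3} \left(-213\right) = -3479$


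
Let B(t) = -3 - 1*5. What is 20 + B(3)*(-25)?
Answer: 220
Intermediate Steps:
B(t) = -8 (B(t) = -3 - 5 = -8)
20 + B(3)*(-25) = 20 - 8*(-25) = 20 + 200 = 220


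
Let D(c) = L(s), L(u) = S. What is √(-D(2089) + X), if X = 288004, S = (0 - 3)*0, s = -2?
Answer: 2*√72001 ≈ 536.66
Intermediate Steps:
S = 0 (S = -3*0 = 0)
L(u) = 0
D(c) = 0
√(-D(2089) + X) = √(-1*0 + 288004) = √(0 + 288004) = √288004 = 2*√72001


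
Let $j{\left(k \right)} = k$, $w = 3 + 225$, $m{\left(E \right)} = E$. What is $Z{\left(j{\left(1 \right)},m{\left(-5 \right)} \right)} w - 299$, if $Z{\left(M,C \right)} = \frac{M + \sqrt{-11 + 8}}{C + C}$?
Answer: $- \frac{1609}{5} - \frac{114 i \sqrt{3}}{5} \approx -321.8 - 39.491 i$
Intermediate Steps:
$w = 228$
$Z{\left(M,C \right)} = \frac{M + i \sqrt{3}}{2 C}$ ($Z{\left(M,C \right)} = \frac{M + \sqrt{-3}}{2 C} = \left(M + i \sqrt{3}\right) \frac{1}{2 C} = \frac{M + i \sqrt{3}}{2 C}$)
$Z{\left(j{\left(1 \right)},m{\left(-5 \right)} \right)} w - 299 = \frac{1 + i \sqrt{3}}{2 \left(-5\right)} 228 - 299 = \frac{1}{2} \left(- \frac{1}{5}\right) \left(1 + i \sqrt{3}\right) 228 - 299 = \left(- \frac{1}{10} - \frac{i \sqrt{3}}{10}\right) 228 - 299 = \left(- \frac{114}{5} - \frac{114 i \sqrt{3}}{5}\right) - 299 = - \frac{1609}{5} - \frac{114 i \sqrt{3}}{5}$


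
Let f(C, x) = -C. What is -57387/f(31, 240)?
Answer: 57387/31 ≈ 1851.2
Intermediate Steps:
-57387/f(31, 240) = -57387/((-1*31)) = -57387/(-31) = -57387*(-1/31) = 57387/31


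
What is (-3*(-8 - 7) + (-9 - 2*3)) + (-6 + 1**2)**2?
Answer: 55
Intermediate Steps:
(-3*(-8 - 7) + (-9 - 2*3)) + (-6 + 1**2)**2 = (-3*(-15) + (-9 - 6)) + (-6 + 1)**2 = (45 - 15) + (-5)**2 = 30 + 25 = 55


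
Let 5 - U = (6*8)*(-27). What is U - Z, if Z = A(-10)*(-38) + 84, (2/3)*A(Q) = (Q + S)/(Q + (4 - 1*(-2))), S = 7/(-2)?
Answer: 11275/8 ≈ 1409.4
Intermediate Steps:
S = -7/2 (S = 7*(-½) = -7/2 ≈ -3.5000)
A(Q) = 3*(-7/2 + Q)/(2*(6 + Q)) (A(Q) = 3*((Q - 7/2)/(Q + (4 - 1*(-2))))/2 = 3*((-7/2 + Q)/(Q + (4 + 2)))/2 = 3*((-7/2 + Q)/(Q + 6))/2 = 3*((-7/2 + Q)/(6 + Q))/2 = 3*(-7/2 + Q)/(2*(6 + Q)))
Z = -867/8 (Z = (3*(-7 + 2*(-10))/(4*(6 - 10)))*(-38) + 84 = ((¾)*(-7 - 20)/(-4))*(-38) + 84 = ((¾)*(-¼)*(-27))*(-38) + 84 = (81/16)*(-38) + 84 = -1539/8 + 84 = -867/8 ≈ -108.38)
U = 1301 (U = 5 - 6*8*(-27) = 5 - 48*(-27) = 5 - 1*(-1296) = 5 + 1296 = 1301)
U - Z = 1301 - 1*(-867/8) = 1301 + 867/8 = 11275/8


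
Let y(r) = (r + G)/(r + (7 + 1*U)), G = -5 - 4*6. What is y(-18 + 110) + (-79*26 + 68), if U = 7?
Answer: -210453/106 ≈ -1985.4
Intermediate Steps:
G = -29 (G = -5 - 24 = -29)
y(r) = (-29 + r)/(14 + r) (y(r) = (r - 29)/(r + (7 + 1*7)) = (-29 + r)/(r + (7 + 7)) = (-29 + r)/(r + 14) = (-29 + r)/(14 + r))
y(-18 + 110) + (-79*26 + 68) = (-29 + (-18 + 110))/(14 + (-18 + 110)) + (-79*26 + 68) = (-29 + 92)/(14 + 92) + (-2054 + 68) = 63/106 - 1986 = -210453/106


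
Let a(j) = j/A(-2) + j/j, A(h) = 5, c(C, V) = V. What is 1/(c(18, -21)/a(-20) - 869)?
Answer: -1/862 ≈ -0.0011601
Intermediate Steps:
a(j) = 1 + j/5 (a(j) = j/5 + j/j = j*(1/5) + 1 = j/5 + 1 = 1 + j/5)
1/(c(18, -21)/a(-20) - 869) = 1/(-21/(1 + (1/5)*(-20)) - 869) = 1/(-21/(1 - 4) - 869) = 1/(-21/(-3) - 869) = 1/(-21*(-1/3) - 869) = 1/(7 - 869) = 1/(-862) = -1/862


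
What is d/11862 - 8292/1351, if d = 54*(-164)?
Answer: -6129120/890309 ≈ -6.8843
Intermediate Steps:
d = -8856
d/11862 - 8292/1351 = -8856/11862 - 8292/1351 = -8856*1/11862 - 8292*1/1351 = -492/659 - 8292/1351 = -6129120/890309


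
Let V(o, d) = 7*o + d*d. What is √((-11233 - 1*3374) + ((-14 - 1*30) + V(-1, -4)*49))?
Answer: 7*I*√290 ≈ 119.21*I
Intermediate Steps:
V(o, d) = d² + 7*o (V(o, d) = 7*o + d² = d² + 7*o)
√((-11233 - 1*3374) + ((-14 - 1*30) + V(-1, -4)*49)) = √((-11233 - 1*3374) + ((-14 - 1*30) + ((-4)² + 7*(-1))*49)) = √((-11233 - 3374) + ((-14 - 30) + (16 - 7)*49)) = √(-14607 + (-44 + 9*49)) = √(-14607 + (-44 + 441)) = √(-14607 + 397) = √(-14210) = 7*I*√290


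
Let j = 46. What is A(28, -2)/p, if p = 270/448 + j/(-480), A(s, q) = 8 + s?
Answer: 120960/1703 ≈ 71.028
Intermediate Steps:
p = 1703/3360 (p = 270/448 + 46/(-480) = 270*(1/448) + 46*(-1/480) = 135/224 - 23/240 = 1703/3360 ≈ 0.50685)
A(28, -2)/p = (8 + 28)/(1703/3360) = 36*(3360/1703) = 120960/1703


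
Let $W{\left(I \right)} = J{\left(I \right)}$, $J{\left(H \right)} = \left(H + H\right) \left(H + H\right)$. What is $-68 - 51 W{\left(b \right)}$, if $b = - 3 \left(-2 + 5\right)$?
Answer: $-16592$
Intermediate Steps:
$b = -9$ ($b = \left(-3\right) 3 = -9$)
$J{\left(H \right)} = 4 H^{2}$ ($J{\left(H \right)} = 2 H 2 H = 4 H^{2}$)
$W{\left(I \right)} = 4 I^{2}$
$-68 - 51 W{\left(b \right)} = -68 - 51 \cdot 4 \left(-9\right)^{2} = -68 - 51 \cdot 4 \cdot 81 = -68 - 16524 = -16592$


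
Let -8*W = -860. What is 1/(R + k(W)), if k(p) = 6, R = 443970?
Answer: 1/443976 ≈ 2.2524e-6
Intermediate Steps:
W = 215/2 (W = -1/8*(-860) = 215/2 ≈ 107.50)
1/(R + k(W)) = 1/(443970 + 6) = 1/443976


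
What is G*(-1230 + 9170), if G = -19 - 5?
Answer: -190560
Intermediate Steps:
G = -24
G*(-1230 + 9170) = -24*(-1230 + 9170) = -24*7940 = -190560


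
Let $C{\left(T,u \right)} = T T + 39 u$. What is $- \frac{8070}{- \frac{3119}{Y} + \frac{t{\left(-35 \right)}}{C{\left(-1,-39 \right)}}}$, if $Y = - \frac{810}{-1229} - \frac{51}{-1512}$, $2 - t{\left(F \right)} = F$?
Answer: $\frac{5263917031200}{2936592804001} \approx 1.7925$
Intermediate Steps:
$C{\left(T,u \right)} = T^{2} + 39 u$
$t{\left(F \right)} = 2 - F$
$Y = \frac{429133}{619416}$ ($Y = \left(-810\right) \left(- \frac{1}{1229}\right) - - \frac{17}{504} = \frac{810}{1229} + \frac{17}{504} = \frac{429133}{619416} \approx 0.6928$)
$- \frac{8070}{- \frac{3119}{Y} + \frac{t{\left(-35 \right)}}{C{\left(-1,-39 \right)}}} = - \frac{8070}{- \frac{3119}{\frac{429133}{619416}} + \frac{2 - -35}{\left(-1\right)^{2} + 39 \left(-39\right)}} = - \frac{8070}{\left(-3119\right) \frac{619416}{429133} + \frac{2 + 35}{1 - 1521}} = - \frac{8070}{- \frac{1931958504}{429133} + \frac{37}{-1520}} = - \frac{8070}{- \frac{1931958504}{429133} + 37 \left(- \frac{1}{1520}\right)} = - \frac{8070}{- \frac{1931958504}{429133} - \frac{37}{1520}} = - \frac{8070}{- \frac{2936592804001}{652282160}} = \left(-8070\right) \left(- \frac{652282160}{2936592804001}\right) = \frac{5263917031200}{2936592804001}$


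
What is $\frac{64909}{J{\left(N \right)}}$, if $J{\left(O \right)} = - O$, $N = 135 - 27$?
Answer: $- \frac{64909}{108} \approx -601.01$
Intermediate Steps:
$N = 108$ ($N = 135 - 27 = 108$)
$\frac{64909}{J{\left(N \right)}} = \frac{64909}{\left(-1\right) 108} = \frac{64909}{-108} = 64909 \left(- \frac{1}{108}\right) = - \frac{64909}{108}$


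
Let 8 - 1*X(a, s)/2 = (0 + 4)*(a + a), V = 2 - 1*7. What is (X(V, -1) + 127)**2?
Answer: 49729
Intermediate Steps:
V = -5 (V = 2 - 7 = -5)
X(a, s) = 16 - 16*a (X(a, s) = 16 - 2*(0 + 4)*(a + a) = 16 - 8*2*a = 16 - 16*a)
(X(V, -1) + 127)**2 = ((16 - 16*(-5)) + 127)**2 = ((16 + 80) + 127)**2 = (96 + 127)**2 = 223**2 = 49729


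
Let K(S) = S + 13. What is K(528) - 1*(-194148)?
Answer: 194689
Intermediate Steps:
K(S) = 13 + S
K(528) - 1*(-194148) = (13 + 528) - 1*(-194148) = 541 + 194148 = 194689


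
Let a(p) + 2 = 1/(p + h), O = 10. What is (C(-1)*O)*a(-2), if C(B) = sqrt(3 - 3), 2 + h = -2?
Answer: 0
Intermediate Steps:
h = -4 (h = -2 - 2 = -4)
a(p) = -2 + 1/(-4 + p) (a(p) = -2 + 1/(p - 4) = -2 + 1/(-4 + p))
C(B) = 0 (C(B) = sqrt(0) = 0)
(C(-1)*O)*a(-2) = (0*10)*((9 - 2*(-2))/(-4 - 2)) = 0*((9 + 4)/(-6)) = 0*(-1/6*13) = 0*(-13/6) = 0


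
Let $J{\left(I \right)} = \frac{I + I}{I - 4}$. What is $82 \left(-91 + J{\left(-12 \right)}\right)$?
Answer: $-7339$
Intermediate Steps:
$J{\left(I \right)} = \frac{2 I}{-4 + I}$
$82 \left(-91 + J{\left(-12 \right)}\right) = 82 \left(-91 + 2 \left(-12\right) \frac{1}{-4 - 12}\right) = 82 \left(-91 + 2 \left(-12\right) \frac{1}{-16}\right) = 82 \left(-91 + 2 \left(-12\right) \left(- \frac{1}{16}\right)\right) = 82 \left(-91 + \frac{3}{2}\right) = 82 \left(- \frac{179}{2}\right) = -7339$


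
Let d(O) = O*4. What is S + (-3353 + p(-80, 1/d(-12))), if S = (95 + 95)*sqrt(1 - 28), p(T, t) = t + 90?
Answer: -156625/48 + 570*I*sqrt(3) ≈ -3263.0 + 987.27*I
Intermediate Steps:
d(O) = 4*O
p(T, t) = 90 + t
S = 570*I*sqrt(3) (S = 190*sqrt(-27) = 190*(3*I*sqrt(3)) = 570*I*sqrt(3) ≈ 987.27*I)
S + (-3353 + p(-80, 1/d(-12))) = 570*I*sqrt(3) + (-3353 + (90 + 1/(4*(-12)))) = 570*I*sqrt(3) + (-3353 + (90 + 1/(-48))) = 570*I*sqrt(3) + (-3353 + (90 - 1/48)) = 570*I*sqrt(3) + (-3353 + 4319/48) = 570*I*sqrt(3) - 156625/48 = -156625/48 + 570*I*sqrt(3)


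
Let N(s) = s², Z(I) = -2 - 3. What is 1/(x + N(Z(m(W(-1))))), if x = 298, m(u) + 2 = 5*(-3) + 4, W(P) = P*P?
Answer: 1/323 ≈ 0.0030960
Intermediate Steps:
W(P) = P²
m(u) = -13 (m(u) = -2 + (5*(-3) + 4) = -2 + (-15 + 4) = -2 - 11 = -13)
Z(I) = -5
1/(x + N(Z(m(W(-1))))) = 1/(298 + (-5)²) = 1/(298 + 25) = 1/323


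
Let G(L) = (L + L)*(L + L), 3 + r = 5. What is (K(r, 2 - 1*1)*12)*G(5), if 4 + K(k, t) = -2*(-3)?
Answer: 2400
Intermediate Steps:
r = 2 (r = -3 + 5 = 2)
K(k, t) = 2 (K(k, t) = -4 - 2*(-3) = -4 + 6 = 2)
G(L) = 4*L² (G(L) = (2*L)*(2*L) = 4*L²)
(K(r, 2 - 1*1)*12)*G(5) = (2*12)*(4*5²) = 24*(4*25) = 24*100 = 2400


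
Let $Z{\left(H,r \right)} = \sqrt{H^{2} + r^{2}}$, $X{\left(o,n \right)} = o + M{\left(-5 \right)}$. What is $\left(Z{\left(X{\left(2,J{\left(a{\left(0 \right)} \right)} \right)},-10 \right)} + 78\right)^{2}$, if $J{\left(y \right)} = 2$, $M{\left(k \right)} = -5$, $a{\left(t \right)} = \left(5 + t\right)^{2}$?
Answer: $\left(78 + \sqrt{109}\right)^{2} \approx 7821.7$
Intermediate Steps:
$X{\left(o,n \right)} = -5 + o$ ($X{\left(o,n \right)} = o - 5 = -5 + o$)
$\left(Z{\left(X{\left(2,J{\left(a{\left(0 \right)} \right)} \right)},-10 \right)} + 78\right)^{2} = \left(\sqrt{\left(-5 + 2\right)^{2} + \left(-10\right)^{2}} + 78\right)^{2} = \left(\sqrt{\left(-3\right)^{2} + 100} + 78\right)^{2} = \left(\sqrt{9 + 100} + 78\right)^{2} = \left(\sqrt{109} + 78\right)^{2} = \left(78 + \sqrt{109}\right)^{2}$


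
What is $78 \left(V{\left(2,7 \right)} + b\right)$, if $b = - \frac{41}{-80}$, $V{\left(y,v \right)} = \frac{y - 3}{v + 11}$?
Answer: $\frac{4277}{120} \approx 35.642$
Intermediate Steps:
$V{\left(y,v \right)} = \frac{-3 + y}{11 + v}$
$b = \frac{41}{80}$ ($b = \left(-41\right) \left(- \frac{1}{80}\right) = \frac{41}{80} \approx 0.5125$)
$78 \left(V{\left(2,7 \right)} + b\right) = 78 \left(\frac{-3 + 2}{11 + 7} + \frac{41}{80}\right) = 78 \left(\frac{1}{18} \left(-1\right) + \frac{41}{80}\right) = 78 \left(- \frac{1}{18} + \frac{41}{80}\right) = 78 \cdot \frac{329}{720} = \frac{4277}{120}$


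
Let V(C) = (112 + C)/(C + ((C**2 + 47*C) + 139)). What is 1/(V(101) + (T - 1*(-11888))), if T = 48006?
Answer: 15188/909670285 ≈ 1.6696e-5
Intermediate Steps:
V(C) = (112 + C)/(139 + C**2 + 48*C) (V(C) = (112 + C)/(C + (139 + C**2 + 47*C)) = (112 + C)/(139 + C**2 + 48*C))
1/(V(101) + (T - 1*(-11888))) = 1/((112 + 101)/(139 + 101**2 + 48*101) + (48006 - 1*(-11888))) = 1/(213/(139 + 10201 + 4848) + (48006 + 11888)) = 1/(213/15188 + 59894) = 1/(909670285/15188) = 15188/909670285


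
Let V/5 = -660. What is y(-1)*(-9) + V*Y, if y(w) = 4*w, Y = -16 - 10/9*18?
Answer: 118836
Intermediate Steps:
V = -3300 (V = 5*(-660) = -3300)
Y = -36 (Y = -16 - 10*⅑*18 = -16 - 10/9*18 = -16 - 20 = -36)
y(-1)*(-9) + V*Y = (4*(-1))*(-9) - 3300*(-36) = -4*(-9) + 118800 = 36 + 118800 = 118836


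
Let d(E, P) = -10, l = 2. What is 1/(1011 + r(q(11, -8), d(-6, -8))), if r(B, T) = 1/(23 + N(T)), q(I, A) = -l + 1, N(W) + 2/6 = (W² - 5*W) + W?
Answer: 488/493371 ≈ 0.00098911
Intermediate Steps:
N(W) = -⅓ + W² - 4*W (N(W) = -⅓ + ((W² - 5*W) + W) = -⅓ + (W² - 4*W) = -⅓ + W² - 4*W)
q(I, A) = -1 (q(I, A) = -1*2 + 1 = -2 + 1 = -1)
r(B, T) = 1/(68/3 + T² - 4*T) (r(B, T) = 1/(23 + (-⅓ + T² - 4*T)) = 1/(68/3 + T² - 4*T))
1/(1011 + r(q(11, -8), d(-6, -8))) = 1/(1011 + 3/(68 - 12*(-10) + 3*(-10)²)) = 1/(1011 + 3/(68 + 120 + 3*100)) = 1/(1011 + 3/(68 + 120 + 300)) = 1/(1011 + 3/488) = 1/(493371/488) = 488/493371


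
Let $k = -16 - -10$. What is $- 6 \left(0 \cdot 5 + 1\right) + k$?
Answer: $-12$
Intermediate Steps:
$k = -6$ ($k = -16 + 10 = -6$)
$- 6 \left(0 \cdot 5 + 1\right) + k = - 6 \left(0 \cdot 5 + 1\right) - 6 = - 6 \left(0 + 1\right) - 6 = \left(-6\right) 1 - 6 = -6 - 6 = -12$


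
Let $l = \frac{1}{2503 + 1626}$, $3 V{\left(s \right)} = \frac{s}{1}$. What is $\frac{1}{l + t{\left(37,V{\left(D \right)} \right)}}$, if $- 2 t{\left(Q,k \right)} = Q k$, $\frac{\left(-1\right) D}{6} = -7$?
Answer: $- \frac{4129}{1069410} \approx -0.003861$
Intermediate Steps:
$D = 42$ ($D = \left(-6\right) \left(-7\right) = 42$)
$V{\left(s \right)} = \frac{s}{3}$ ($V{\left(s \right)} = \frac{s 1^{-1}}{3} = \frac{s 1}{3} = \frac{s}{3}$)
$t{\left(Q,k \right)} = - \frac{Q k}{2}$
$l = \frac{1}{4129} \approx 0.00024219$
$\frac{1}{l + t{\left(37,V{\left(D \right)} \right)}} = \frac{1}{\frac{1}{4129} - \frac{37 \cdot \frac{1}{3} \cdot 42}{2}} = \frac{1}{\frac{1}{4129} - \frac{37}{2} \cdot 14} = \frac{1}{\frac{1}{4129} - 259} = \frac{1}{- \frac{1069410}{4129}} = - \frac{4129}{1069410}$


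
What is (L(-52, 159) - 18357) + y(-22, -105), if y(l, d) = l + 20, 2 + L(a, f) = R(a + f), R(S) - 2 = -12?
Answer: -18371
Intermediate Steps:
R(S) = -10 (R(S) = 2 - 12 = -10)
L(a, f) = -12 (L(a, f) = -2 - 10 = -12)
y(l, d) = 20 + l
(L(-52, 159) - 18357) + y(-22, -105) = (-12 - 18357) + (20 - 22) = -18369 - 2 = -18371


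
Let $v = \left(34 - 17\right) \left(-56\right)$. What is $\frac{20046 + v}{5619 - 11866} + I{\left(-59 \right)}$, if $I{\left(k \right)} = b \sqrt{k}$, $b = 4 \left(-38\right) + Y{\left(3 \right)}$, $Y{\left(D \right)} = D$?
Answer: $- \frac{19094}{6247} - 149 i \sqrt{59} \approx -3.0565 - 1144.5 i$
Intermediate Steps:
$b = -149$ ($b = 4 \left(-38\right) + 3 = -152 + 3 = -149$)
$v = -952$ ($v = 17 \left(-56\right) = -952$)
$I{\left(k \right)} = - 149 \sqrt{k}$
$\frac{20046 + v}{5619 - 11866} + I{\left(-59 \right)} = \frac{20046 - 952}{5619 - 11866} - 149 \sqrt{-59} = \frac{19094}{-6247} - 149 i \sqrt{59} = 19094 \left(- \frac{1}{6247}\right) - 149 i \sqrt{59} = - \frac{19094}{6247} - 149 i \sqrt{59}$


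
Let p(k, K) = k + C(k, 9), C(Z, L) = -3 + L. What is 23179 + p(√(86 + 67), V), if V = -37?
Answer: 23185 + 3*√17 ≈ 23197.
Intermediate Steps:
p(k, K) = 6 + k (p(k, K) = k + (-3 + 9) = k + 6 = 6 + k)
23179 + p(√(86 + 67), V) = 23179 + (6 + √(86 + 67)) = 23179 + (6 + √153) = 23179 + (6 + 3*√17) = 23185 + 3*√17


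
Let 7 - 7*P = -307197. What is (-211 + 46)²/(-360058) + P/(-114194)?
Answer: -66186889691/143907621382 ≈ -0.45993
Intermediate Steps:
P = 307204/7 (P = 1 - ⅐*(-307197) = 1 + 307197/7 = 307204/7 ≈ 43886.)
(-211 + 46)²/(-360058) + P/(-114194) = (-211 + 46)²/(-360058) + (307204/7)/(-114194) = (-165)²*(-1/360058) + (307204/7)*(-1/114194) = 27225*(-1/360058) - 153602/399679 = -27225/360058 - 153602/399679 = -66186889691/143907621382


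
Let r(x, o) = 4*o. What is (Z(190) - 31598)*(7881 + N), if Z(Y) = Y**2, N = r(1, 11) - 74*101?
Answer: 2030402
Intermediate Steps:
N = -7430 (N = 4*11 - 74*101 = 44 - 7474 = -7430)
(Z(190) - 31598)*(7881 + N) = (190**2 - 31598)*(7881 - 7430) = (36100 - 31598)*451 = 4502*451 = 2030402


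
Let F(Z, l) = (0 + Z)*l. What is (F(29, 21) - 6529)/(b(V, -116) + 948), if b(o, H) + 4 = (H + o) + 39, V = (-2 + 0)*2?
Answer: -5920/863 ≈ -6.8598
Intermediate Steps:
F(Z, l) = Z*l
V = -4 (V = -2*2 = -4)
b(o, H) = 35 + H + o (b(o, H) = -4 + ((H + o) + 39) = -4 + (39 + H + o) = 35 + H + o)
(F(29, 21) - 6529)/(b(V, -116) + 948) = (29*21 - 6529)/((35 - 116 - 4) + 948) = (609 - 6529)/(-85 + 948) = -5920/863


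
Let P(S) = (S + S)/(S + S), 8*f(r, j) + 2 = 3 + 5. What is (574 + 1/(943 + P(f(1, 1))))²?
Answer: 293609008449/891136 ≈ 3.2948e+5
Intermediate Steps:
f(r, j) = ¾ (f(r, j) = -¼ + (3 + 5)/8 = -¼ + (⅛)*8 = -¼ + 1 = ¾)
P(S) = 1 (P(S) = (2*S)/((2*S)) = (2*S)*(1/(2*S)) = 1)
(574 + 1/(943 + P(f(1, 1))))² = (574 + 1/(943 + 1))² = (574 + 1/944)² = (541857/944)² = 293609008449/891136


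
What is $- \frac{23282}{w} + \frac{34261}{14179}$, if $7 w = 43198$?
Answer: $- \frac{415400834}{306252221} \approx -1.3564$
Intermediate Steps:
$w = \frac{43198}{7}$ ($w = \frac{1}{7} \cdot 43198 = \frac{43198}{7} \approx 6171.1$)
$- \frac{23282}{w} + \frac{34261}{14179} = - \frac{23282}{\frac{43198}{7}} + \frac{34261}{14179} = \left(-23282\right) \frac{7}{43198} + 34261 \cdot \frac{1}{14179} = - \frac{81487}{21599} + \frac{34261}{14179} = - \frac{415400834}{306252221}$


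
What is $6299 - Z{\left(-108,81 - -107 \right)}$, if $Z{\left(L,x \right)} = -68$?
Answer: $6367$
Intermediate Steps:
$6299 - Z{\left(-108,81 - -107 \right)} = 6299 - -68 = 6299 + 68 = 6367$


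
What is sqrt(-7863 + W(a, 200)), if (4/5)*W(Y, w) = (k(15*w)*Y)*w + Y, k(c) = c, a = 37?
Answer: sqrt(110968733)/2 ≈ 5267.1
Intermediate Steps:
W(Y, w) = 5*Y/4 + 75*Y*w**2/4 (W(Y, w) = 5*(((15*w)*Y)*w + Y)/4 = 5*((15*Y*w)*w + Y)/4 = 5*(15*Y*w**2 + Y)/4 = 5*(Y + 15*Y*w**2)/4 = 5*Y/4 + 75*Y*w**2/4)
sqrt(-7863 + W(a, 200)) = sqrt(-7863 + (5/4)*37*(1 + 15*200**2)) = sqrt(-7863 + (5/4)*37*(1 + 15*40000)) = sqrt(-7863 + (5/4)*37*(1 + 600000)) = sqrt(-7863 + (5/4)*37*600001) = sqrt(-7863 + 111000185/4) = sqrt(110968733/4) = sqrt(110968733)/2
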